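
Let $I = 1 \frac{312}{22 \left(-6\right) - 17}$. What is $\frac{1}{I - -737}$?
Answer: $\frac{149}{109501} \approx 0.0013607$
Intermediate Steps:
$I = - \frac{312}{149}$ ($I = 1 \frac{312}{-132 - 17} = 1 \frac{312}{-149} = 1 \cdot 312 \left(- \frac{1}{149}\right) = 1 \left(- \frac{312}{149}\right) = - \frac{312}{149} \approx -2.094$)
$\frac{1}{I - -737} = \frac{1}{- \frac{312}{149} - -737} = \frac{1}{- \frac{312}{149} + \left(-3584 + 4321\right)} = \frac{1}{- \frac{312}{149} + 737} = \frac{1}{\frac{109501}{149}} = \frac{149}{109501}$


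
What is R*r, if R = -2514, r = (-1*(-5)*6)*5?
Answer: -377100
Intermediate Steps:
r = 150 (r = (5*6)*5 = 30*5 = 150)
R*r = -2514*150 = -377100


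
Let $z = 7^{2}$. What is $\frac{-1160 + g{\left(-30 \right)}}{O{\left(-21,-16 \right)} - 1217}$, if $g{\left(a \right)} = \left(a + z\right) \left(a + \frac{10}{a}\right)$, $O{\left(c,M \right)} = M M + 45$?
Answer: $\frac{5209}{2748} \approx 1.8956$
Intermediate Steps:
$z = 49$
$O{\left(c,M \right)} = 45 + M^{2}$ ($O{\left(c,M \right)} = M^{2} + 45 = 45 + M^{2}$)
$g{\left(a \right)} = \left(49 + a\right) \left(a + \frac{10}{a}\right)$ ($g{\left(a \right)} = \left(a + 49\right) \left(a + \frac{10}{a}\right) = \left(49 + a\right) \left(a + \frac{10}{a}\right)$)
$\frac{-1160 + g{\left(-30 \right)}}{O{\left(-21,-16 \right)} - 1217} = \frac{-1160 + \left(10 + \left(-30\right)^{2} + 49 \left(-30\right) + \frac{490}{-30}\right)}{\left(45 + \left(-16\right)^{2}\right) - 1217} = \frac{-1160 + \left(10 + 900 - 1470 + 490 \left(- \frac{1}{30}\right)\right)}{\left(45 + 256\right) - 1217} = \frac{-1160 + \left(10 + 900 - 1470 - \frac{49}{3}\right)}{301 - 1217} = \frac{-1160 - \frac{1729}{3}}{-916} = \left(- \frac{5209}{3}\right) \left(- \frac{1}{916}\right) = \frac{5209}{2748}$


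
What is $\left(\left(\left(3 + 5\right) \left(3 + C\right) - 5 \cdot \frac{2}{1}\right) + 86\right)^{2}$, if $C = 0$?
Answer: $10000$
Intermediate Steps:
$\left(\left(\left(3 + 5\right) \left(3 + C\right) - 5 \cdot \frac{2}{1}\right) + 86\right)^{2} = \left(\left(\left(3 + 5\right) \left(3 + 0\right) - 5 \cdot \frac{2}{1}\right) + 86\right)^{2} = \left(\left(8 \cdot 3 - 5 \cdot 2 \cdot 1\right) + 86\right)^{2} = \left(\left(24 - 10\right) + 86\right)^{2} = \left(14 + 86\right)^{2} = 100^{2} = 10000$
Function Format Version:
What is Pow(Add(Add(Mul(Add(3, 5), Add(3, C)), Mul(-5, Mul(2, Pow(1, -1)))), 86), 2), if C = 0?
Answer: 10000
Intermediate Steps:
Pow(Add(Add(Mul(Add(3, 5), Add(3, C)), Mul(-5, Mul(2, Pow(1, -1)))), 86), 2) = Pow(Add(Add(Mul(Add(3, 5), Add(3, 0)), Mul(-5, Mul(2, Pow(1, -1)))), 86), 2) = Pow(Add(Add(Mul(8, 3), Mul(-5, Mul(2, 1))), 86), 2) = Pow(Add(Add(24, Mul(-5, 2)), 86), 2) = Pow(Add(Add(24, -10), 86), 2) = Pow(Add(14, 86), 2) = Pow(100, 2) = 10000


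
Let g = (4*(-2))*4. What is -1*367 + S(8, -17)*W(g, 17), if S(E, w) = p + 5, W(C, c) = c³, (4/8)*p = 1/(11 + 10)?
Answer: 517984/21 ≈ 24666.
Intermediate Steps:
p = 2/21 (p = 2/(11 + 10) = 2/21 ≈ 0.095238)
g = -32 (g = -8*4 = -32)
S(E, w) = 107/21 (S(E, w) = 2/21 + 5 = 107/21)
-1*367 + S(8, -17)*W(g, 17) = -1*367 + (107/21)*17³ = -367 + (107/21)*4913 = -367 + 525691/21 = 517984/21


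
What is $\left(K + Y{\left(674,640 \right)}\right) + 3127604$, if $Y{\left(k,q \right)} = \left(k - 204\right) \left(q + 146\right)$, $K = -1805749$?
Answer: $1691275$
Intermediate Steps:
$Y{\left(k,q \right)} = \left(-204 + k\right) \left(146 + q\right)$
$\left(K + Y{\left(674,640 \right)}\right) + 3127604 = \left(-1805749 + \left(-29784 - 130560 + 146 \cdot 674 + 674 \cdot 640\right)\right) + 3127604 = \left(-1805749 + \left(-29784 - 130560 + 98404 + 431360\right)\right) + 3127604 = \left(-1805749 + 369420\right) + 3127604 = -1436329 + 3127604 = 1691275$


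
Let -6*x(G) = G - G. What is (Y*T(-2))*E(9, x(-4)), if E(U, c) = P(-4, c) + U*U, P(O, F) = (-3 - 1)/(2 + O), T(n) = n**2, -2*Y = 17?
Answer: -2822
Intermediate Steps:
Y = -17/2 (Y = -1/2*17 = -17/2 ≈ -8.5000)
x(G) = 0 (x(G) = -(G - G)/6 = -1/6*0 = 0)
P(O, F) = -4/(2 + O)
E(U, c) = 2 + U**2 (E(U, c) = -4/(2 - 4) + U*U = -4/(-2) + U**2 = -4*(-1/2) + U**2 = 2 + U**2)
(Y*T(-2))*E(9, x(-4)) = (-17/2*(-2)**2)*(2 + 9**2) = (-17/2*4)*(2 + 81) = -34*83 = -2822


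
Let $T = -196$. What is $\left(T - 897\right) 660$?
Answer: $-721380$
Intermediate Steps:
$\left(T - 897\right) 660 = \left(-196 - 897\right) 660 = \left(-1093\right) 660 = -721380$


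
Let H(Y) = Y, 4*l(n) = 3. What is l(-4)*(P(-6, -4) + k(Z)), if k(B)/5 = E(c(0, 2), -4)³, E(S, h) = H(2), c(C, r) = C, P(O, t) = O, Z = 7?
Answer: 51/2 ≈ 25.500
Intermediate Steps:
l(n) = ¾ (l(n) = (¼)*3 = ¾)
E(S, h) = 2
k(B) = 40 (k(B) = 5*2³ = 5*8 = 40)
l(-4)*(P(-6, -4) + k(Z)) = 3*(-6 + 40)/4 = (¾)*34 = 51/2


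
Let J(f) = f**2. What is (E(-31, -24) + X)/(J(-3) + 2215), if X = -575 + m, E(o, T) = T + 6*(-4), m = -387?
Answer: -505/1112 ≈ -0.45414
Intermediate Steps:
E(o, T) = -24 + T (E(o, T) = T - 24 = -24 + T)
X = -962 (X = -575 - 387 = -962)
(E(-31, -24) + X)/(J(-3) + 2215) = ((-24 - 24) - 962)/((-3)**2 + 2215) = (-48 - 962)/(9 + 2215) = -1010/2224 = -1010*1/2224 = -505/1112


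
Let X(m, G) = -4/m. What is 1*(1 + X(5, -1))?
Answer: ⅕ ≈ 0.20000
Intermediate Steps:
1*(1 + X(5, -1)) = 1*(1 - 4/5) = 1*(1 - 4*⅕) = 1*(1 - ⅘) = 1*(⅕) = ⅕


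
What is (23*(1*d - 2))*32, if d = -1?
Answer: -2208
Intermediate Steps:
(23*(1*d - 2))*32 = (23*(1*(-1) - 2))*32 = (23*(-1 - 2))*32 = (23*(-3))*32 = -69*32 = -2208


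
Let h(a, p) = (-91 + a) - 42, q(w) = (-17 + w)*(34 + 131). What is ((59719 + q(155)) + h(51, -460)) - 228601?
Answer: -146194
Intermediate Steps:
q(w) = -2805 + 165*w (q(w) = (-17 + w)*165 = -2805 + 165*w)
h(a, p) = -133 + a
((59719 + q(155)) + h(51, -460)) - 228601 = ((59719 + (-2805 + 165*155)) + (-133 + 51)) - 228601 = ((59719 + (-2805 + 25575)) - 82) - 228601 = ((59719 + 22770) - 82) - 228601 = (82489 - 82) - 228601 = 82407 - 228601 = -146194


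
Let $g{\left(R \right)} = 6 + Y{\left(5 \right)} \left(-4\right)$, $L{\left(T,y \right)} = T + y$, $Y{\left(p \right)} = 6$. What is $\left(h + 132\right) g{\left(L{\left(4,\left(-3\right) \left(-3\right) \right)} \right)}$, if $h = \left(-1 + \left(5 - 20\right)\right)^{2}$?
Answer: $-6984$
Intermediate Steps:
$g{\left(R \right)} = -18$ ($g{\left(R \right)} = 6 + 6 \left(-4\right) = 6 - 24 = -18$)
$h = 256$ ($h = \left(-1 + \left(5 - 20\right)\right)^{2} = \left(-1 - 15\right)^{2} = \left(-16\right)^{2} = 256$)
$\left(h + 132\right) g{\left(L{\left(4,\left(-3\right) \left(-3\right) \right)} \right)} = \left(256 + 132\right) \left(-18\right) = 388 \left(-18\right) = -6984$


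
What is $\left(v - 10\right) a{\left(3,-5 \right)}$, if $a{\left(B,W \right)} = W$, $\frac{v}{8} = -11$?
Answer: $490$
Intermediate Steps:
$v = -88$ ($v = 8 \left(-11\right) = -88$)
$\left(v - 10\right) a{\left(3,-5 \right)} = \left(-88 - 10\right) \left(-5\right) = \left(-98\right) \left(-5\right) = 490$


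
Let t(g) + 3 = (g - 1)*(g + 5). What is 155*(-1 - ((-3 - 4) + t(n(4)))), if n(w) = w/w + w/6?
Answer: 6355/9 ≈ 706.11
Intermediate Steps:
n(w) = 1 + w/6 (n(w) = 1 + w*(⅙) = 1 + w/6)
t(g) = -3 + (-1 + g)*(5 + g) (t(g) = -3 + (g - 1)*(g + 5) = -3 + (-1 + g)*(5 + g))
155*(-1 - ((-3 - 4) + t(n(4)))) = 155*(-1 - ((-3 - 4) + (-8 + (1 + (⅙)*4)² + 4*(1 + (⅙)*4)))) = 155*(-1 - (-7 + (-8 + (1 + ⅔)² + 4*(1 + ⅔)))) = 155*(-1 - (-7 + (-8 + (5/3)² + 4*(5/3)))) = 155*(-1 - (-7 + (-8 + 25/9 + 20/3))) = 155*(-1 - (-7 + 13/9)) = 155*(-1 - 1*(-50/9)) = 155*(-1 + 50/9) = 155*(41/9) = 6355/9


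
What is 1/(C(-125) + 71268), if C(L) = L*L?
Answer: 1/86893 ≈ 1.1508e-5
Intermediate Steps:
C(L) = L²
1/(C(-125) + 71268) = 1/((-125)² + 71268) = 1/(15625 + 71268) = 1/86893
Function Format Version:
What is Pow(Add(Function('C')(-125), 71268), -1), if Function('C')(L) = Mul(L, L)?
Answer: Rational(1, 86893) ≈ 1.1508e-5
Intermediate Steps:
Function('C')(L) = Pow(L, 2)
Pow(Add(Function('C')(-125), 71268), -1) = Pow(Add(Pow(-125, 2), 71268), -1) = Pow(Add(15625, 71268), -1) = Pow(86893, -1) = Rational(1, 86893)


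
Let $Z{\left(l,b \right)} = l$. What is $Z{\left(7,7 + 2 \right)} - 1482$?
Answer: $-1475$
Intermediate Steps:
$Z{\left(7,7 + 2 \right)} - 1482 = 7 - 1482 = -1475$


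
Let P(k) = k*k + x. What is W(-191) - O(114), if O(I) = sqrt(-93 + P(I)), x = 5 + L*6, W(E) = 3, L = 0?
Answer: 3 - 2*sqrt(3227) ≈ -110.61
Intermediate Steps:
x = 5 (x = 5 + 0*6 = 5 + 0 = 5)
P(k) = 5 + k**2 (P(k) = k*k + 5 = k**2 + 5 = 5 + k**2)
O(I) = sqrt(-88 + I**2) (O(I) = sqrt(-93 + (5 + I**2)) = sqrt(-88 + I**2))
W(-191) - O(114) = 3 - sqrt(-88 + 114**2) = 3 - sqrt(-88 + 12996) = 3 - sqrt(12908) = 3 - 2*sqrt(3227)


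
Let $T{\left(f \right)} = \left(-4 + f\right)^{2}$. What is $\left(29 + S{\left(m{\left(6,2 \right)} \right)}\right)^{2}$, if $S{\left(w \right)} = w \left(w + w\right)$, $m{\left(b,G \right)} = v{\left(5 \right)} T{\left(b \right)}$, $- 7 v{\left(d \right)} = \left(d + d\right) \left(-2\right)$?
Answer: $\frac{202236841}{2401} \approx 84230.0$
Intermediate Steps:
$v{\left(d \right)} = \frac{4 d}{7}$ ($v{\left(d \right)} = - \frac{\left(d + d\right) \left(-2\right)}{7} = - \frac{2 d \left(-2\right)}{7} = - \frac{\left(-4\right) d}{7} = \frac{4 d}{7}$)
$m{\left(b,G \right)} = \frac{20 \left(-4 + b\right)^{2}}{7}$ ($m{\left(b,G \right)} = \frac{4}{7} \cdot 5 \left(-4 + b\right)^{2} = \frac{20 \left(-4 + b\right)^{2}}{7}$)
$S{\left(w \right)} = 2 w^{2}$ ($S{\left(w \right)} = w 2 w = 2 w^{2}$)
$\left(29 + S{\left(m{\left(6,2 \right)} \right)}\right)^{2} = \left(29 + 2 \left(\frac{20 \left(-4 + 6\right)^{2}}{7}\right)^{2}\right)^{2} = \left(29 + 2 \left(\frac{20 \cdot 2^{2}}{7}\right)^{2}\right)^{2} = \left(29 + 2 \left(\frac{20}{7} \cdot 4\right)^{2}\right)^{2} = \left(29 + 2 \left(\frac{80}{7}\right)^{2}\right)^{2} = \left(29 + 2 \cdot \frac{6400}{49}\right)^{2} = \left(29 + \frac{12800}{49}\right)^{2} = \left(\frac{14221}{49}\right)^{2} = \frac{202236841}{2401}$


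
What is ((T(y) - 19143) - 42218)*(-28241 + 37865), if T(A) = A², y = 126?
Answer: -437747640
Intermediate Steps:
((T(y) - 19143) - 42218)*(-28241 + 37865) = ((126² - 19143) - 42218)*(-28241 + 37865) = ((15876 - 19143) - 42218)*9624 = (-3267 - 42218)*9624 = -45485*9624 = -437747640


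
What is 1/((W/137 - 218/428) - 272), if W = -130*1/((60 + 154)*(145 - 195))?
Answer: -73295/19973566 ≈ -0.0036696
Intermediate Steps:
W = 13/1070 (W = -130/(214*(-50)) = -130/(-10700) = -130*(-1/10700) = 13/1070 ≈ 0.012150)
1/((W/137 - 218/428) - 272) = 1/(((13/1070)/137 - 218/428) - 272) = 1/(((13/1070)*(1/137) - 218*1/428) - 272) = 1/((13/146590 - 109/214) - 272) = 1/(-37326/73295 - 272) = 1/(-19973566/73295) = -73295/19973566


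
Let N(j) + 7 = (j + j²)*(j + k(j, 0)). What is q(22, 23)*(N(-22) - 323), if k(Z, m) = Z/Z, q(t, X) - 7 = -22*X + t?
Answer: 4785264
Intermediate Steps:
q(t, X) = 7 + t - 22*X (q(t, X) = 7 + (-22*X + t) = 7 + (t - 22*X) = 7 + t - 22*X)
k(Z, m) = 1
N(j) = -7 + (1 + j)*(j + j²) (N(j) = -7 + (j + j²)*(j + 1) = -7 + (j + j²)*(1 + j) = -7 + (1 + j)*(j + j²))
q(22, 23)*(N(-22) - 323) = (7 + 22 - 22*23)*((-7 - 22 + (-22)³ + 2*(-22)²) - 323) = (7 + 22 - 506)*((-7 - 22 - 10648 + 2*484) - 323) = -477*((-7 - 22 - 10648 + 968) - 323) = -477*(-9709 - 323) = -477*(-10032) = 4785264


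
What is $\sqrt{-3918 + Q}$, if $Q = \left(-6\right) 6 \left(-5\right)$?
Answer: $i \sqrt{3738} \approx 61.139 i$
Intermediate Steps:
$Q = 180$ ($Q = \left(-36\right) \left(-5\right) = 180$)
$\sqrt{-3918 + Q} = \sqrt{-3918 + 180} = \sqrt{-3738} = i \sqrt{3738}$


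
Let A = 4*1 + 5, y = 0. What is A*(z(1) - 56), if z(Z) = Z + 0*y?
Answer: -495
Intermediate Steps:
z(Z) = Z (z(Z) = Z + 0*0 = Z + 0 = Z)
A = 9 (A = 4 + 5 = 9)
A*(z(1) - 56) = 9*(1 - 56) = 9*(-55) = -495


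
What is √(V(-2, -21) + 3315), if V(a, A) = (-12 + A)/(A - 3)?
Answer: √53062/4 ≈ 57.588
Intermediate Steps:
V(a, A) = (-12 + A)/(-3 + A)
√(V(-2, -21) + 3315) = √((-12 - 21)/(-3 - 21) + 3315) = √(-33/(-24) + 3315) = √(-1/24*(-33) + 3315) = √(11/8 + 3315) = √(26531/8) = √53062/4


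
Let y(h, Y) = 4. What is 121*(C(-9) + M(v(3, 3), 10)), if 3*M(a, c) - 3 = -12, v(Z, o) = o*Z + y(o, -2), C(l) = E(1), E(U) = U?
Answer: -242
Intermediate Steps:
C(l) = 1
v(Z, o) = 4 + Z*o (v(Z, o) = o*Z + 4 = Z*o + 4 = 4 + Z*o)
M(a, c) = -3 (M(a, c) = 1 + (⅓)*(-12) = 1 - 4 = -3)
121*(C(-9) + M(v(3, 3), 10)) = 121*(1 - 3) = 121*(-2) = -242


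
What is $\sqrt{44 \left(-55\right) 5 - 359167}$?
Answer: $i \sqrt{371267} \approx 609.32 i$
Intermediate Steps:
$\sqrt{44 \left(-55\right) 5 - 359167} = \sqrt{\left(-2420\right) 5 - 359167} = \sqrt{-12100 - 359167} = \sqrt{-371267} = i \sqrt{371267}$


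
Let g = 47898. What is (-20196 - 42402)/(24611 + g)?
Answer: -62598/72509 ≈ -0.86331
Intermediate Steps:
(-20196 - 42402)/(24611 + g) = (-20196 - 42402)/(24611 + 47898) = -62598/72509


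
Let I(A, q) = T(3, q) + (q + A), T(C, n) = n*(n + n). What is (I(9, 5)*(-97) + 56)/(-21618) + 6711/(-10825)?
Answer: -39241499/117007425 ≈ -0.33538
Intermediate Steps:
T(C, n) = 2*n² (T(C, n) = n*(2*n) = 2*n²)
I(A, q) = A + q + 2*q² (I(A, q) = 2*q² + (q + A) = 2*q² + (A + q) = A + q + 2*q²)
(I(9, 5)*(-97) + 56)/(-21618) + 6711/(-10825) = ((9 + 5 + 2*5²)*(-97) + 56)/(-21618) + 6711/(-10825) = ((9 + 5 + 2*25)*(-97) + 56)*(-1/21618) + 6711*(-1/10825) = ((9 + 5 + 50)*(-97) + 56)*(-1/21618) - 6711/10825 = (64*(-97) + 56)*(-1/21618) - 6711/10825 = (-6208 + 56)*(-1/21618) - 6711/10825 = -6152*(-1/21618) - 6711/10825 = 3076/10809 - 6711/10825 = -39241499/117007425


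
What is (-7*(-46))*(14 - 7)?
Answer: 2254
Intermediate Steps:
(-7*(-46))*(14 - 7) = 322*7 = 2254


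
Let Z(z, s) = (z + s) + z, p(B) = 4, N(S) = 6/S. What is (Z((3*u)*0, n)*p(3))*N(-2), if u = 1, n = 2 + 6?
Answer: -96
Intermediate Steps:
n = 8
Z(z, s) = s + 2*z (Z(z, s) = (s + z) + z = s + 2*z)
(Z((3*u)*0, n)*p(3))*N(-2) = ((8 + 2*((3*1)*0))*4)*(6/(-2)) = ((8 + 2*(3*0))*4)*(6*(-1/2)) = ((8 + 2*0)*4)*(-3) = ((8 + 0)*4)*(-3) = (8*4)*(-3) = 32*(-3) = -96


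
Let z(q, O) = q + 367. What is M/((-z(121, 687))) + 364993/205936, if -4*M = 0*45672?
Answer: 364993/205936 ≈ 1.7724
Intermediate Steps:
z(q, O) = 367 + q
M = 0 (M = -0*45672 = -¼*0 = 0)
M/((-z(121, 687))) + 364993/205936 = 0/((-(367 + 121))) + 364993/205936 = 0/((-1*488)) + 364993*(1/205936) = 0/(-488) + 364993/205936 = 0*(-1/488) + 364993/205936 = 0 + 364993/205936 = 364993/205936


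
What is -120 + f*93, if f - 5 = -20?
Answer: -1515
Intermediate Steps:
f = -15 (f = 5 - 20 = -15)
-120 + f*93 = -120 - 15*93 = -120 - 1395 = -1515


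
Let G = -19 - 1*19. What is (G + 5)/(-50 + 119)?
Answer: -11/23 ≈ -0.47826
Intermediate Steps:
G = -38 (G = -19 - 19 = -38)
(G + 5)/(-50 + 119) = (-38 + 5)/(-50 + 119) = -33/69 = -33*1/69 = -11/23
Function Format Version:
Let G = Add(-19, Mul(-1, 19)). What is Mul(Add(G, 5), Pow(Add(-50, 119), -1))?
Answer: Rational(-11, 23) ≈ -0.47826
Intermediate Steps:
G = -38 (G = Add(-19, -19) = -38)
Mul(Add(G, 5), Pow(Add(-50, 119), -1)) = Mul(Add(-38, 5), Pow(Add(-50, 119), -1)) = Mul(-33, Pow(69, -1)) = Mul(-33, Rational(1, 69)) = Rational(-11, 23)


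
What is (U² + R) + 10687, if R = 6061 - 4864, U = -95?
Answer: 20909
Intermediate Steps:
R = 1197
(U² + R) + 10687 = ((-95)² + 1197) + 10687 = (9025 + 1197) + 10687 = 10222 + 10687 = 20909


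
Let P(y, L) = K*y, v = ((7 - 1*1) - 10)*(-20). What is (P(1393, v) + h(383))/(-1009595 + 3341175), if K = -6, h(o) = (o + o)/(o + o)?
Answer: -8357/2331580 ≈ -0.0035843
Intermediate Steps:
h(o) = 1 (h(o) = (2*o)/((2*o)) = (2*o)*(1/(2*o)) = 1)
v = 80 (v = ((7 - 1) - 10)*(-20) = (6 - 10)*(-20) = -4*(-20) = 80)
P(y, L) = -6*y
(P(1393, v) + h(383))/(-1009595 + 3341175) = (-6*1393 + 1)/(-1009595 + 3341175) = (-8358 + 1)/2331580 = -8357*1/2331580 = -8357/2331580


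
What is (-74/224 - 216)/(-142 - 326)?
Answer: 24229/52416 ≈ 0.46224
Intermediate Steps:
(-74/224 - 216)/(-142 - 326) = (-74*1/224 - 216)/(-468) = (-37/112 - 216)*(-1/468) = -24229/112*(-1/468) = 24229/52416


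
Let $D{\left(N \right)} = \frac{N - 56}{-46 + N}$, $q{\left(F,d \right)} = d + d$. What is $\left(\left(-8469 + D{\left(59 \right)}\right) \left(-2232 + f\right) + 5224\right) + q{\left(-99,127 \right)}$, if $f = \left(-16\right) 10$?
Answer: $20262774$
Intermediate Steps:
$f = -160$
$q{\left(F,d \right)} = 2 d$
$D{\left(N \right)} = \frac{-56 + N}{-46 + N}$
$\left(\left(-8469 + D{\left(59 \right)}\right) \left(-2232 + f\right) + 5224\right) + q{\left(-99,127 \right)} = \left(\left(-8469 + \frac{-56 + 59}{-46 + 59}\right) \left(-2232 - 160\right) + 5224\right) + 2 \cdot 127 = \left(\left(-8469 + \frac{1}{13} \cdot 3\right) \left(-2392\right) + 5224\right) + 254 = \left(\left(-8469 + \frac{3}{13}\right) \left(-2392\right) + 5224\right) + 254 = \left(\left(- \frac{110094}{13}\right) \left(-2392\right) + 5224\right) + 254 = \left(20257296 + 5224\right) + 254 = 20262520 + 254 = 20262774$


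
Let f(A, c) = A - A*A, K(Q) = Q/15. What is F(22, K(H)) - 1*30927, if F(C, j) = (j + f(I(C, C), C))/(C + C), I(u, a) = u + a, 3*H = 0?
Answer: -30970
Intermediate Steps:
H = 0 (H = (1/3)*0 = 0)
K(Q) = Q/15 (K(Q) = Q*(1/15) = Q/15)
I(u, a) = a + u
f(A, c) = A - A**2
F(C, j) = (j + 2*C*(1 - 2*C))/(2*C) (F(C, j) = (j + (C + C)*(1 - (C + C)))/(C + C) = (j + (2*C)*(1 - 2*C))/((2*C)) = (j + (2*C)*(1 - 2*C))*(1/(2*C)) = (j + 2*C*(1 - 2*C))*(1/(2*C)) = (j + 2*C*(1 - 2*C))/(2*C))
F(22, K(H)) - 1*30927 = (1 - 2*22 + (1/2)*((1/15)*0)/22) - 1*30927 = (1 - 44 + (1/2)*0*(1/22)) - 30927 = (1 - 44 + 0) - 30927 = -43 - 30927 = -30970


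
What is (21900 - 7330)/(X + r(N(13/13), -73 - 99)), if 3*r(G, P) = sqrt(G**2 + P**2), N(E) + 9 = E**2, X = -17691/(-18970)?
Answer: -44007001145100/10666339219871 + 62918079756000*sqrt(1853)/10666339219871 ≈ 249.79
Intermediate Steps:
X = 17691/18970 (X = -17691*(-1/18970) = 17691/18970 ≈ 0.93258)
N(E) = -9 + E**2
r(G, P) = sqrt(G**2 + P**2)/3
(21900 - 7330)/(X + r(N(13/13), -73 - 99)) = (21900 - 7330)/(17691/18970 + sqrt((-9 + (13/13)**2)**2 + (-73 - 99)**2)/3) = 14570/(17691/18970 + sqrt((-9 + (13*(1/13))**2)**2 + (-172)**2)/3) = 14570/(17691/18970 + sqrt((-9 + 1**2)**2 + 29584)/3) = 14570/(17691/18970 + sqrt((-9 + 1)**2 + 29584)/3) = 14570/(17691/18970 + sqrt((-8)**2 + 29584)/3) = 14570/(17691/18970 + sqrt(64 + 29584)/3) = 14570/(17691/18970 + sqrt(29648)/3) = 14570/(17691/18970 + (4*sqrt(1853))/3) = 14570/(17691/18970 + 4*sqrt(1853)/3)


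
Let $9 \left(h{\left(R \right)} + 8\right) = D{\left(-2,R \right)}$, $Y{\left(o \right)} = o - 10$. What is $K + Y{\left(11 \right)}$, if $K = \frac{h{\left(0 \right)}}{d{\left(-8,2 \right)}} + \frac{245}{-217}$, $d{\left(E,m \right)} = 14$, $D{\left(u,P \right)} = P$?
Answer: $- \frac{152}{217} \approx -0.70046$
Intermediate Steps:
$Y{\left(o \right)} = -10 + o$ ($Y{\left(o \right)} = o - 10 = -10 + o$)
$h{\left(R \right)} = -8 + \frac{R}{9}$
$K = - \frac{369}{217}$ ($K = \frac{-8 + \frac{1}{9} \cdot 0}{14} + \frac{245}{-217} = \left(-8 + 0\right) \frac{1}{14} + 245 \left(- \frac{1}{217}\right) = \left(-8\right) \frac{1}{14} - \frac{35}{31} = - \frac{4}{7} - \frac{35}{31} = - \frac{369}{217} \approx -1.7005$)
$K + Y{\left(11 \right)} = - \frac{369}{217} + \left(-10 + 11\right) = - \frac{369}{217} + 1 = - \frac{152}{217}$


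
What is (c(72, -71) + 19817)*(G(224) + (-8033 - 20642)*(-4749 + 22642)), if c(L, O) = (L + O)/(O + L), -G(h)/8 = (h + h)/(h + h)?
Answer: -10168254775494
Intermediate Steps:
G(h) = -8 (G(h) = -8*(h + h)/(h + h) = -8*2*h/(2*h) = -8*2*h*1/(2*h) = -8*1 = -8)
c(L, O) = 1 (c(L, O) = (L + O)/(L + O) = 1)
(c(72, -71) + 19817)*(G(224) + (-8033 - 20642)*(-4749 + 22642)) = (1 + 19817)*(-8 + (-8033 - 20642)*(-4749 + 22642)) = 19818*(-8 - 28675*17893) = 19818*(-8 - 513081775) = 19818*(-513081783) = -10168254775494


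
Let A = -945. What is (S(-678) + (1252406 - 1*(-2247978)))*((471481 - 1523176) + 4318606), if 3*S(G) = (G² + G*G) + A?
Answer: 12435578394275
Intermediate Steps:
S(G) = -315 + 2*G²/3 (S(G) = ((G² + G*G) - 945)/3 = ((G² + G²) - 945)/3 = (2*G² - 945)/3 = (-945 + 2*G²)/3 = -315 + 2*G²/3)
(S(-678) + (1252406 - 1*(-2247978)))*((471481 - 1523176) + 4318606) = ((-315 + (⅔)*(-678)²) + (1252406 - 1*(-2247978)))*((471481 - 1523176) + 4318606) = ((-315 + (⅔)*459684) + (1252406 + 2247978))*(-1051695 + 4318606) = ((-315 + 306456) + 3500384)*3266911 = (306141 + 3500384)*3266911 = 3806525*3266911 = 12435578394275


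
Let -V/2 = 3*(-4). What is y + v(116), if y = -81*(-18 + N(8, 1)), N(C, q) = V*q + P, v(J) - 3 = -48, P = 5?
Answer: -936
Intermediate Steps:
v(J) = -45 (v(J) = 3 - 48 = -45)
V = 24 (V = -6*(-4) = -2*(-12) = 24)
N(C, q) = 5 + 24*q (N(C, q) = 24*q + 5 = 5 + 24*q)
y = -891 (y = -81*(-18 + (5 + 24*1)) = -81*(-18 + (5 + 24)) = -81*(-18 + 29) = -81*11 = -891)
y + v(116) = -891 - 45 = -936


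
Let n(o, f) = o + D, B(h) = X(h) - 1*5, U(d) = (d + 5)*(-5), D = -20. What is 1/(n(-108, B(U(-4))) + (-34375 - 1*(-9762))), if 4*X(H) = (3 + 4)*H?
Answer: -1/24741 ≈ -4.0419e-5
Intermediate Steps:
X(H) = 7*H/4 (X(H) = ((3 + 4)*H)/4 = (7*H)/4 = 7*H/4)
U(d) = -25 - 5*d (U(d) = (5 + d)*(-5) = -25 - 5*d)
B(h) = -5 + 7*h/4 (B(h) = 7*h/4 - 1*5 = 7*h/4 - 5 = -5 + 7*h/4)
n(o, f) = -20 + o (n(o, f) = o - 20 = -20 + o)
1/(n(-108, B(U(-4))) + (-34375 - 1*(-9762))) = 1/((-20 - 108) + (-34375 - 1*(-9762))) = 1/(-128 + (-34375 + 9762)) = 1/(-128 - 24613) = 1/(-24741) = -1/24741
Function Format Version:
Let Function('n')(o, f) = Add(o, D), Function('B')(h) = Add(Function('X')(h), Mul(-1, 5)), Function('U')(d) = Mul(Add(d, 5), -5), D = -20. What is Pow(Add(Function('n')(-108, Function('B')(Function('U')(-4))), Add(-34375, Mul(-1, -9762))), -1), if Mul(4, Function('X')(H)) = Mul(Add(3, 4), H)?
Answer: Rational(-1, 24741) ≈ -4.0419e-5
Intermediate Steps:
Function('X')(H) = Mul(Rational(7, 4), H) (Function('X')(H) = Mul(Rational(1, 4), Mul(Add(3, 4), H)) = Mul(Rational(1, 4), Mul(7, H)) = Mul(Rational(7, 4), H))
Function('U')(d) = Add(-25, Mul(-5, d)) (Function('U')(d) = Mul(Add(5, d), -5) = Add(-25, Mul(-5, d)))
Function('B')(h) = Add(-5, Mul(Rational(7, 4), h)) (Function('B')(h) = Add(Mul(Rational(7, 4), h), Mul(-1, 5)) = Add(Mul(Rational(7, 4), h), -5) = Add(-5, Mul(Rational(7, 4), h)))
Function('n')(o, f) = Add(-20, o) (Function('n')(o, f) = Add(o, -20) = Add(-20, o))
Pow(Add(Function('n')(-108, Function('B')(Function('U')(-4))), Add(-34375, Mul(-1, -9762))), -1) = Pow(Add(Add(-20, -108), Add(-34375, Mul(-1, -9762))), -1) = Pow(Add(-128, Add(-34375, 9762)), -1) = Pow(Add(-128, -24613), -1) = Pow(-24741, -1) = Rational(-1, 24741)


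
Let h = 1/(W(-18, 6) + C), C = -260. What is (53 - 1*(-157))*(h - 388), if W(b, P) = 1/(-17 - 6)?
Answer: -487336710/5981 ≈ -81481.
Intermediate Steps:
W(b, P) = -1/23 (W(b, P) = 1/(-23) = -1/23)
h = -23/5981 (h = 1/(-1/23 - 260) = 1/(-5981/23) = -23/5981 ≈ -0.0038455)
(53 - 1*(-157))*(h - 388) = (53 - 1*(-157))*(-23/5981 - 388) = (53 + 157)*(-2320651/5981) = 210*(-2320651/5981) = -487336710/5981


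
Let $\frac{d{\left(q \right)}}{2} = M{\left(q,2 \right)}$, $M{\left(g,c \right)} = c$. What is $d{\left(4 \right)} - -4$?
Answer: $8$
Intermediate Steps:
$d{\left(q \right)} = 4$ ($d{\left(q \right)} = 2 \cdot 2 = 4$)
$d{\left(4 \right)} - -4 = 4 - -4 = 4 + 4 = 8$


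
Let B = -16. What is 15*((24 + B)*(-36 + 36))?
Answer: 0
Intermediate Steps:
15*((24 + B)*(-36 + 36)) = 15*((24 - 16)*(-36 + 36)) = 15*(8*0) = 15*0 = 0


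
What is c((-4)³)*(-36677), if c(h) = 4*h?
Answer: 9389312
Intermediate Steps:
c((-4)³)*(-36677) = (4*(-4)³)*(-36677) = (4*(-64))*(-36677) = -256*(-36677) = 9389312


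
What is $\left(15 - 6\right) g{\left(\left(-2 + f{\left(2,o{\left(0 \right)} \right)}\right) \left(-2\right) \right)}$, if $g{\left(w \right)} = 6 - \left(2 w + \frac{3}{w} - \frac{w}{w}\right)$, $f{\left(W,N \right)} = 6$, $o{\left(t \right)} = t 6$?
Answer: $\frac{1683}{8} \approx 210.38$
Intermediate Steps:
$o{\left(t \right)} = 6 t$
$g{\left(w \right)} = 7 - \frac{3}{w} - 2 w$ ($g{\left(w \right)} = 6 - \left(-1 + 2 w + \frac{3}{w}\right) = 7 - \frac{3}{w} - 2 w$)
$\left(15 - 6\right) g{\left(\left(-2 + f{\left(2,o{\left(0 \right)} \right)}\right) \left(-2\right) \right)} = \left(15 - 6\right) \left(7 - \frac{3}{\left(-2 + 6\right) \left(-2\right)} - 2 \left(-2 + 6\right) \left(-2\right)\right) = 9 \left(7 - \frac{3}{4 \left(-2\right)} - 2 \cdot 4 \left(-2\right)\right) = 9 \left(7 - \frac{3}{-8} - -16\right) = 9 \left(7 - - \frac{3}{8} + 16\right) = 9 \left(7 + \frac{3}{8} + 16\right) = 9 \cdot \frac{187}{8} = \frac{1683}{8}$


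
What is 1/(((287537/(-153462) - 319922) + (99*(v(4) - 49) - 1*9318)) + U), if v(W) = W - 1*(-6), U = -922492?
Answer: -153462/192686100503 ≈ -7.9644e-7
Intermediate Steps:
v(W) = 6 + W (v(W) = W + 6 = 6 + W)
1/(((287537/(-153462) - 319922) + (99*(v(4) - 49) - 1*9318)) + U) = 1/(((287537/(-153462) - 319922) + (99*((6 + 4) - 49) - 1*9318)) - 922492) = 1/(((287537*(-1/153462) - 319922) + (99*(10 - 49) - 9318)) - 922492) = 1/(((-287537/153462 - 319922) + (99*(-39) - 9318)) - 922492) = 1/((-49096157501/153462 + (-3861 - 9318)) - 922492) = 1/((-49096157501/153462 - 13179) - 922492) = 1/(-51118633199/153462 - 922492) = 1/(-192686100503/153462) = -153462/192686100503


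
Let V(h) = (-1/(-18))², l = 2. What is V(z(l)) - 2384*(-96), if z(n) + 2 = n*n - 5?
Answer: 74151937/324 ≈ 2.2886e+5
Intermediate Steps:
z(n) = -7 + n² (z(n) = -2 + (n*n - 5) = -2 + (n² - 5) = -2 + (-5 + n²) = -7 + n²)
V(h) = 1/324 (V(h) = (-1*(-1/18))² = (1/18)² = 1/324)
V(z(l)) - 2384*(-96) = 1/324 - 2384*(-96) = 1/324 + 228864 = 74151937/324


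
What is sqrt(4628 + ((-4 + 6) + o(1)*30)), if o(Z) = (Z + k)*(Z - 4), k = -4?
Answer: 70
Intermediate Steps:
o(Z) = (-4 + Z)**2 (o(Z) = (Z - 4)*(Z - 4) = (-4 + Z)*(-4 + Z) = (-4 + Z)**2)
sqrt(4628 + ((-4 + 6) + o(1)*30)) = sqrt(4628 + ((-4 + 6) + (16 + 1**2 - 8*1)*30)) = sqrt(4628 + (2 + (16 + 1 - 8)*30)) = sqrt(4628 + (2 + 9*30)) = sqrt(4628 + (2 + 270)) = sqrt(4628 + 272) = sqrt(4900) = 70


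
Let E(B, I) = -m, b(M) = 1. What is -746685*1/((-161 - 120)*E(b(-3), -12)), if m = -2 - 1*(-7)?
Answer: -149337/281 ≈ -531.45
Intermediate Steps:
m = 5 (m = -2 + 7 = 5)
E(B, I) = -5 (E(B, I) = -1*5 = -5)
-746685*1/((-161 - 120)*E(b(-3), -12)) = -746685*(-1/(5*(-161 - 120))) = -746685/((-5*(-281))) = -746685/1405 = -746685*1/1405 = -149337/281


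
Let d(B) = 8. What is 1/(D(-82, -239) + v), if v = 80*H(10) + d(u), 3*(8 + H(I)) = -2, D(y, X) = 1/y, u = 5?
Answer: -246/168595 ≈ -0.0014591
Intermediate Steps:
H(I) = -26/3 (H(I) = -8 + (⅓)*(-2) = -8 - ⅔ = -26/3)
v = -2056/3 (v = 80*(-26/3) + 8 = -2080/3 + 8 = -2056/3 ≈ -685.33)
1/(D(-82, -239) + v) = 1/(1/(-82) - 2056/3) = 1/(-1/82 - 2056/3) = 1/(-168595/246) = -246/168595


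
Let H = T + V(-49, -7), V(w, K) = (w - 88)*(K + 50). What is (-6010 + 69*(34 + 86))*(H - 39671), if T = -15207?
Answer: -137945630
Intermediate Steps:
V(w, K) = (-88 + w)*(50 + K)
H = -21098 (H = -15207 + (-4400 - 88*(-7) + 50*(-49) - 7*(-49)) = -15207 + (-4400 + 616 - 2450 + 343) = -15207 - 5891 = -21098)
(-6010 + 69*(34 + 86))*(H - 39671) = (-6010 + 69*(34 + 86))*(-21098 - 39671) = (-6010 + 69*120)*(-60769) = (-6010 + 8280)*(-60769) = 2270*(-60769) = -137945630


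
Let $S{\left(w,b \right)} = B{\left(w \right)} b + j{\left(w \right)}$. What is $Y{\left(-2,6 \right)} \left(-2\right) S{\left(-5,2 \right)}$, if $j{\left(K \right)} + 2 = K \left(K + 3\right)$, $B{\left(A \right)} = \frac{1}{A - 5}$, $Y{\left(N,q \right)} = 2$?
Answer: $- \frac{156}{5} \approx -31.2$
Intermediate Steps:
$B{\left(A \right)} = \frac{1}{-5 + A}$
$j{\left(K \right)} = -2 + K \left(3 + K\right)$ ($j{\left(K \right)} = -2 + K \left(K + 3\right) = -2 + K \left(3 + K\right)$)
$S{\left(w,b \right)} = -2 + w^{2} + 3 w + \frac{b}{-5 + w}$ ($S{\left(w,b \right)} = \frac{b}{-5 + w} + \left(-2 + w^{2} + 3 w\right) = -2 + w^{2} + 3 w + \frac{b}{-5 + w}$)
$Y{\left(-2,6 \right)} \left(-2\right) S{\left(-5,2 \right)} = 2 \left(-2\right) \frac{2 + \left(-5 - 5\right) \left(-2 + \left(-5\right)^{2} + 3 \left(-5\right)\right)}{-5 - 5} = - 4 \frac{2 - 10 \left(-2 + 25 - 15\right)}{-10} = - 4 \left(- \frac{2 - 80}{10}\right) = - 4 \left(\left(- \frac{1}{10}\right) \left(-78\right)\right) = \left(-4\right) \frac{39}{5} = - \frac{156}{5}$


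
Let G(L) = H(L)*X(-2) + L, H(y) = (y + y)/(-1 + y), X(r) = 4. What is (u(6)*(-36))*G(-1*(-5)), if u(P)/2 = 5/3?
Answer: -1800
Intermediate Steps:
u(P) = 10/3 (u(P) = 2*(5/3) = 10/3)
H(y) = 2*y/(-1 + y) (H(y) = (2*y)/(-1 + y) = 2*y/(-1 + y))
G(L) = L + 8*L/(-1 + L) (G(L) = (2*L/(-1 + L))*4 + L = 8*L/(-1 + L) + L = L + 8*L/(-1 + L))
(u(6)*(-36))*G(-1*(-5)) = ((10/3)*(-36))*((-1*(-5))*(7 - 1*(-5))/(-1 - 1*(-5))) = -600*(7 + 5)/(-1 + 5) = -600*12/4 = -120*15 = -1800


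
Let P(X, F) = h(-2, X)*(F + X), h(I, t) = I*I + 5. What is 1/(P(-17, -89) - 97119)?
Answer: -1/98073 ≈ -1.0196e-5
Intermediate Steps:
h(I, t) = 5 + I**2 (h(I, t) = I**2 + 5 = 5 + I**2)
P(X, F) = 9*F + 9*X (P(X, F) = (5 + (-2)**2)*(F + X) = (5 + 4)*(F + X) = 9*(F + X) = 9*F + 9*X)
1/(P(-17, -89) - 97119) = 1/((9*(-89) + 9*(-17)) - 97119) = 1/((-801 - 153) - 97119) = 1/(-954 - 97119) = 1/(-98073) = -1/98073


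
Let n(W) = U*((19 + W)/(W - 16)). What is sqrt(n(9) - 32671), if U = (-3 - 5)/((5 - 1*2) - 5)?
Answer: I*sqrt(32687) ≈ 180.8*I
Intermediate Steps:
U = 4 (U = -8/((5 - 2) - 5) = -8/(3 - 5) = -8/(-2) = -8*(-1/2) = 4)
n(W) = 4*(19 + W)/(-16 + W) (n(W) = 4*((19 + W)/(W - 16)) = 4*((19 + W)/(-16 + W)) = 4*(19 + W)/(-16 + W))
sqrt(n(9) - 32671) = sqrt(4*(19 + 9)/(-16 + 9) - 32671) = sqrt(4*28/(-7) - 32671) = sqrt(4*(-1/7)*28 - 32671) = sqrt(-16 - 32671) = sqrt(-32687) = I*sqrt(32687)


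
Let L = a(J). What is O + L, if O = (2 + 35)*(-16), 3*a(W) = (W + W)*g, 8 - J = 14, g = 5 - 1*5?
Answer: -592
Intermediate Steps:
g = 0 (g = 5 - 5 = 0)
J = -6 (J = 8 - 1*14 = 8 - 14 = -6)
a(W) = 0 (a(W) = ((W + W)*0)/3 = ((2*W)*0)/3 = (1/3)*0 = 0)
L = 0
O = -592 (O = 37*(-16) = -592)
O + L = -592 + 0 = -592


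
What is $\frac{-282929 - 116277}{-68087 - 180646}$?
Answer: $\frac{399206}{248733} \approx 1.605$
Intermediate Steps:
$\frac{-282929 - 116277}{-68087 - 180646} = - \frac{399206}{-248733} = \left(-399206\right) \left(- \frac{1}{248733}\right) = \frac{399206}{248733}$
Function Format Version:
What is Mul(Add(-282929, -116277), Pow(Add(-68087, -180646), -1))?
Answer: Rational(399206, 248733) ≈ 1.6050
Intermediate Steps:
Mul(Add(-282929, -116277), Pow(Add(-68087, -180646), -1)) = Mul(-399206, Pow(-248733, -1)) = Mul(-399206, Rational(-1, 248733)) = Rational(399206, 248733)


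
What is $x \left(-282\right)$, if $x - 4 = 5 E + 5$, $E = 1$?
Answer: $-3948$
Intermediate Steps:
$x = 14$ ($x = 4 + \left(5 \cdot 1 + 5\right) = 4 + \left(5 + 5\right) = 4 + 10 = 14$)
$x \left(-282\right) = 14 \left(-282\right) = -3948$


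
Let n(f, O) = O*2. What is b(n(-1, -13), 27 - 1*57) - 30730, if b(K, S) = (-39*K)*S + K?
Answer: -61176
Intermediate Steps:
n(f, O) = 2*O
b(K, S) = K - 39*K*S (b(K, S) = -39*K*S + K = K - 39*K*S)
b(n(-1, -13), 27 - 1*57) - 30730 = (2*(-13))*(1 - 39*(27 - 1*57)) - 30730 = -26*(1 - 39*(27 - 57)) - 30730 = -26*(1 - 39*(-30)) - 30730 = -26*(1 + 1170) - 30730 = -26*1171 - 30730 = -30446 - 30730 = -61176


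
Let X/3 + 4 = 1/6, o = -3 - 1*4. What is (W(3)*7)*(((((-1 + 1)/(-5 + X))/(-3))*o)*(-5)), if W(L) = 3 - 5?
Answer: 0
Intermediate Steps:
o = -7 (o = -3 - 4 = -7)
W(L) = -2
X = -23/2 (X = -12 + 3/6 = -12 + 3*(1/6) = -12 + 1/2 = -23/2 ≈ -11.500)
(W(3)*7)*(((((-1 + 1)/(-5 + X))/(-3))*o)*(-5)) = (-2*7)*(((((-1 + 1)/(-5 - 23/2))/(-3))*(-7))*(-5)) = -14*((0/(-33/2))*(-1/3))*(-7)*(-5) = -14*((0*(-2/33))*(-1/3))*(-7)*(-5) = -14*(0*(-1/3))*(-7)*(-5) = -14*0*(-7)*(-5) = -0*(-5) = -14*0 = 0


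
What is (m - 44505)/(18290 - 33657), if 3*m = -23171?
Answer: 156686/46101 ≈ 3.3988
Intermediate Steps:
m = -23171/3 (m = (⅓)*(-23171) = -23171/3 ≈ -7723.7)
(m - 44505)/(18290 - 33657) = (-23171/3 - 44505)/(18290 - 33657) = -156686/3/(-15367) = -156686/3*(-1/15367) = 156686/46101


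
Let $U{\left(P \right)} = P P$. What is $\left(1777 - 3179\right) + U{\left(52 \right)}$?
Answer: $1302$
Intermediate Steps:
$U{\left(P \right)} = P^{2}$
$\left(1777 - 3179\right) + U{\left(52 \right)} = \left(1777 - 3179\right) + 52^{2} = -1402 + 2704 = 1302$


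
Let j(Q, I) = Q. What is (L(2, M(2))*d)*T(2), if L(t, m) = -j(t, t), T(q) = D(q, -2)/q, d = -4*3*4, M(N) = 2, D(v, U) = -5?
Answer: -240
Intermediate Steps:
d = -48 (d = -12*4 = -48)
T(q) = -5/q
L(t, m) = -t
(L(2, M(2))*d)*T(2) = (-1*2*(-48))*(-5/2) = (-2*(-48))*(-5*½) = 96*(-5/2) = -240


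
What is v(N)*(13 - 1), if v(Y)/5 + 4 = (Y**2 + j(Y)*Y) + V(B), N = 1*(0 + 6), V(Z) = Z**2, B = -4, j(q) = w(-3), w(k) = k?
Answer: 1800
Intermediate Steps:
j(q) = -3
N = 6 (N = 1*6 = 6)
v(Y) = 60 - 15*Y + 5*Y**2 (v(Y) = -20 + 5*((Y**2 - 3*Y) + (-4)**2) = -20 + 5*((Y**2 - 3*Y) + 16) = -20 + 5*(16 + Y**2 - 3*Y) = -20 + (80 - 15*Y + 5*Y**2) = 60 - 15*Y + 5*Y**2)
v(N)*(13 - 1) = (60 - 15*6 + 5*6**2)*(13 - 1) = (60 - 90 + 5*36)*12 = (60 - 90 + 180)*12 = 150*12 = 1800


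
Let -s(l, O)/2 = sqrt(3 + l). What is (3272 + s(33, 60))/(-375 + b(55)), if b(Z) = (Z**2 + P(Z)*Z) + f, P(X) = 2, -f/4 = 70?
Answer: 163/124 ≈ 1.3145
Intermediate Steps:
f = -280 (f = -4*70 = -280)
b(Z) = -280 + Z**2 + 2*Z (b(Z) = (Z**2 + 2*Z) - 280 = -280 + Z**2 + 2*Z)
s(l, O) = -2*sqrt(3 + l)
(3272 + s(33, 60))/(-375 + b(55)) = (3272 - 2*sqrt(3 + 33))/(-375 + (-280 + 55**2 + 2*55)) = (3272 - 2*sqrt(36))/(-375 + (-280 + 3025 + 110)) = (3272 - 2*6)/(-375 + 2855) = (3272 - 12)/2480 = 3260*(1/2480) = 163/124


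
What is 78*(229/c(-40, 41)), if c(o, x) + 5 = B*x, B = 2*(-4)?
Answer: -5954/111 ≈ -53.640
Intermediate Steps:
B = -8
c(o, x) = -5 - 8*x
78*(229/c(-40, 41)) = 78*(229/(-5 - 8*41)) = 78*(229/(-5 - 328)) = 78*(229/(-333)) = 78*(229*(-1/333)) = 78*(-229/333) = -5954/111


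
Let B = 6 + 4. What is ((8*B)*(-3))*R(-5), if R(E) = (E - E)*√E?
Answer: 0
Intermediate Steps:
R(E) = 0 (R(E) = 0*√E = 0)
B = 10
((8*B)*(-3))*R(-5) = ((8*10)*(-3))*0 = (80*(-3))*0 = -240*0 = 0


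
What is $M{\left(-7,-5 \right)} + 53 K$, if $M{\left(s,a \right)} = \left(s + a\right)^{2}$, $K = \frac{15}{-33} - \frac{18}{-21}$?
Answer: $\frac{12731}{77} \approx 165.34$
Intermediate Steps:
$K = \frac{31}{77}$ ($K = 15 \left(- \frac{1}{33}\right) - - \frac{6}{7} = - \frac{5}{11} + \frac{6}{7} = \frac{31}{77} \approx 0.4026$)
$M{\left(s,a \right)} = \left(a + s\right)^{2}$
$M{\left(-7,-5 \right)} + 53 K = \left(-5 - 7\right)^{2} + 53 \cdot \frac{31}{77} = \left(-12\right)^{2} + \frac{1643}{77} = 144 + \frac{1643}{77} = \frac{12731}{77}$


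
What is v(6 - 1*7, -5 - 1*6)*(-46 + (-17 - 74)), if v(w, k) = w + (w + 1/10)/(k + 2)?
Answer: 1233/10 ≈ 123.30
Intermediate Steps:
v(w, k) = w + (⅒ + w)/(2 + k) (v(w, k) = w + (w + ⅒)/(2 + k) = w + (⅒ + w)/(2 + k))
v(6 - 1*7, -5 - 1*6)*(-46 + (-17 - 74)) = ((⅒ + 3*(6 - 1*7) + (-5 - 1*6)*(6 - 1*7))/(2 + (-5 - 1*6)))*(-46 + (-17 - 74)) = ((⅒ + 3*(6 - 7) + (-5 - 6)*(6 - 7))/(2 + (-5 - 6)))*(-46 - 91) = ((⅒ + 3*(-1) - 11*(-1))/(2 - 11))*(-137) = ((⅒ - 3 + 11)/(-9))*(-137) = -⅑*81/10*(-137) = -9/10*(-137) = 1233/10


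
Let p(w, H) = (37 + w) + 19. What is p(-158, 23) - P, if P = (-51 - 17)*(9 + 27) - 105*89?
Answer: 11691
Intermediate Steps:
p(w, H) = 56 + w
P = -11793 (P = -68*36 - 9345 = -2448 - 9345 = -11793)
p(-158, 23) - P = (56 - 158) - 1*(-11793) = -102 + 11793 = 11691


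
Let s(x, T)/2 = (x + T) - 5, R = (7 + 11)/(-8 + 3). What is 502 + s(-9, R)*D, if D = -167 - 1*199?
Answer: 66926/5 ≈ 13385.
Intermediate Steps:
D = -366 (D = -167 - 199 = -366)
R = -18/5 (R = 18/(-5) = 18*(-⅕) = -18/5 ≈ -3.6000)
s(x, T) = -10 + 2*T + 2*x (s(x, T) = 2*((x + T) - 5) = 2*((T + x) - 5) = 2*(-5 + T + x) = -10 + 2*T + 2*x)
502 + s(-9, R)*D = 502 + (-10 + 2*(-18/5) + 2*(-9))*(-366) = 502 + (-10 - 36/5 - 18)*(-366) = 502 - 176/5*(-366) = 502 + 64416/5 = 66926/5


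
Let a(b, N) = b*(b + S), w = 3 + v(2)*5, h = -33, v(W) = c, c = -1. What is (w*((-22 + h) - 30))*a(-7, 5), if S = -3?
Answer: 11900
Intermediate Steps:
v(W) = -1
w = -2 (w = 3 - 1*5 = 3 - 5 = -2)
a(b, N) = b*(-3 + b) (a(b, N) = b*(b - 3) = b*(-3 + b))
(w*((-22 + h) - 30))*a(-7, 5) = (-2*((-22 - 33) - 30))*(-7*(-3 - 7)) = (-2*(-55 - 30))*(-7*(-10)) = -2*(-85)*70 = 170*70 = 11900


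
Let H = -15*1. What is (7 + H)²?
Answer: 64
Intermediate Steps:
H = -15
(7 + H)² = (7 - 15)² = (-8)² = 64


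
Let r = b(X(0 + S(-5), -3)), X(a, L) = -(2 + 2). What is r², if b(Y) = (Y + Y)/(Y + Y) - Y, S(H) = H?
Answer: 25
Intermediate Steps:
X(a, L) = -4 (X(a, L) = -1*4 = -4)
b(Y) = 1 - Y (b(Y) = (2*Y)/((2*Y)) - Y = (2*Y)*(1/(2*Y)) - Y = 1 - Y)
r = 5 (r = 1 - 1*(-4) = 1 + 4 = 5)
r² = 5² = 25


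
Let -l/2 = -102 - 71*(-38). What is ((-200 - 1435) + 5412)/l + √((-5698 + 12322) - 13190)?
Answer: -3777/5192 + 7*I*√134 ≈ -0.72747 + 81.031*I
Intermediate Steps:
l = -5192 (l = -2*(-102 - 71*(-38)) = -2*(-102 + 2698) = -2*2596 = -5192)
((-200 - 1435) + 5412)/l + √((-5698 + 12322) - 13190) = ((-200 - 1435) + 5412)/(-5192) + √((-5698 + 12322) - 13190) = (-1635 + 5412)*(-1/5192) + √(6624 - 13190) = 3777*(-1/5192) + √(-6566) = -3777/5192 + 7*I*√134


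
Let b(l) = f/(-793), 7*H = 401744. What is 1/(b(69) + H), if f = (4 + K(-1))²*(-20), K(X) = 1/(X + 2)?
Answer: 793/45512356 ≈ 1.7424e-5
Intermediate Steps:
H = 57392 (H = (⅐)*401744 = 57392)
K(X) = 1/(2 + X)
f = -500 (f = (4 + 1/(2 - 1))²*(-20) = (4 + 1/1)²*(-20) = (4 + 1)²*(-20) = 5²*(-20) = 25*(-20) = -500)
b(l) = 500/793 (b(l) = -500/(-793) = -500*(-1/793) = 500/793)
1/(b(69) + H) = 1/(500/793 + 57392) = 1/(45512356/793) = 793/45512356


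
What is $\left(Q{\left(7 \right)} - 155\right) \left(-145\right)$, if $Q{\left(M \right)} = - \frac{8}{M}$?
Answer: $\frac{158485}{7} \approx 22641.0$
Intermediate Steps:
$\left(Q{\left(7 \right)} - 155\right) \left(-145\right) = \left(- \frac{8}{7} - 155\right) \left(-145\right) = \left(- \frac{1093}{7}\right) \left(-145\right) = \frac{158485}{7}$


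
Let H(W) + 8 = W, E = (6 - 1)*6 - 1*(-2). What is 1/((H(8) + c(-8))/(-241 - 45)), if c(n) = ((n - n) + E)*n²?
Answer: -143/1024 ≈ -0.13965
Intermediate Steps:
E = 32 (E = 5*6 + 2 = 30 + 2 = 32)
H(W) = -8 + W
c(n) = 32*n² (c(n) = ((n - n) + 32)*n² = (0 + 32)*n² = 32*n²)
1/((H(8) + c(-8))/(-241 - 45)) = 1/(((-8 + 8) + 32*(-8)²)/(-241 - 45)) = 1/((0 + 32*64)/(-286)) = 1/((0 + 2048)*(-1/286)) = 1/(2048*(-1/286)) = 1/(-1024/143) = -143/1024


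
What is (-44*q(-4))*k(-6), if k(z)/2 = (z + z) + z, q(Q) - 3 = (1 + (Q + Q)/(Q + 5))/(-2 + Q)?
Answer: 6600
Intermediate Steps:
q(Q) = 3 + (1 + 2*Q/(5 + Q))/(-2 + Q) (q(Q) = 3 + (1 + (Q + Q)/(Q + 5))/(-2 + Q) = 3 + (1 + (2*Q)/(5 + Q))/(-2 + Q) = 3 + (1 + 2*Q/(5 + Q))/(-2 + Q))
k(z) = 6*z (k(z) = 2*((z + z) + z) = 2*(2*z + z) = 2*(3*z) = 6*z)
(-44*q(-4))*k(-6) = (-44*(-25 + 3*(-4)**2 + 12*(-4))/(-10 + (-4)**2 + 3*(-4)))*(6*(-6)) = -44*(-25 + 3*16 - 48)/(-10 + 16 - 12)*(-36) = -44*(-25 + 48 - 48)/(-6)*(-36) = -(-22)*(-25)/3*(-36) = -44*25/6*(-36) = -550/3*(-36) = 6600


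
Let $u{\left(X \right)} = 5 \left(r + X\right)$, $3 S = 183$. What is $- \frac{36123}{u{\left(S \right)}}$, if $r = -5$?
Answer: $- \frac{36123}{280} \approx -129.01$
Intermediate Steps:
$S = 61$ ($S = \frac{1}{3} \cdot 183 = 61$)
$u{\left(X \right)} = -25 + 5 X$ ($u{\left(X \right)} = 5 \left(-5 + X\right) = -25 + 5 X$)
$- \frac{36123}{u{\left(S \right)}} = - \frac{36123}{-25 + 5 \cdot 61} = - \frac{36123}{-25 + 305} = - \frac{36123}{280}$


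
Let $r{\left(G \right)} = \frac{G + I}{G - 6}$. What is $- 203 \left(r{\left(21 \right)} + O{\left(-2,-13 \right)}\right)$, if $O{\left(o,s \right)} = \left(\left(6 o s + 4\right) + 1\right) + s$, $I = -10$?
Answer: $- \frac{452893}{15} \approx -30193.0$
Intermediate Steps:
$r{\left(G \right)} = \frac{-10 + G}{-6 + G}$ ($r{\left(G \right)} = \frac{G - 10}{G - 6} = \frac{-10 + G}{-6 + G}$)
$O{\left(o,s \right)} = 5 + s + 6 o s$ ($O{\left(o,s \right)} = \left(\left(6 o s + 4\right) + 1\right) + s = \left(\left(4 + 6 o s\right) + 1\right) + s = \left(5 + 6 o s\right) + s = 5 + s + 6 o s$)
$- 203 \left(r{\left(21 \right)} + O{\left(-2,-13 \right)}\right) = - 203 \left(\frac{-10 + 21}{-6 + 21} + \left(5 - 13 + 6 \left(-2\right) \left(-13\right)\right)\right) = - 203 \left(\frac{1}{15} \cdot 11 + \left(5 - 13 + 156\right)\right) = - 203 \left(\frac{1}{15} \cdot 11 + 148\right) = - 203 \left(\frac{11}{15} + 148\right) = \left(-203\right) \frac{2231}{15} = - \frac{452893}{15}$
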